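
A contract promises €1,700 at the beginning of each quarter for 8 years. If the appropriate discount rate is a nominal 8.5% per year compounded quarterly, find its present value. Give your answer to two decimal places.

i = 0.085/4 = 0.02125 per quarter; n = 8·4 = 32.
Annuity factor a(32|0.02125) × (1+i) = 23.537330; PV = 1700 × 23.537330 = 40,013.4618
(Beginning-of-period payments → annuity-due factor ×(1+i).)

€40,013.46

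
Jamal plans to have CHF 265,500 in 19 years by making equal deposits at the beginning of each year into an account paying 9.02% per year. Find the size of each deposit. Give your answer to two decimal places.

CHF 5,280.95

PMT = 265500 / ( [(1+0.0902)^19 − 1] / 0.0902 × (1+i) ) = 265500 / 50.275092 = 5,280.9451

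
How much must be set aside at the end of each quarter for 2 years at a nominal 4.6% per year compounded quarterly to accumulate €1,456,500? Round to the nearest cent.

Periodic rate i = 0.046/4 = 0.0115; n = 2 × 4 = 8 periods.
PMT = 1.4565e+06 / ( [(1+0.0115)^8 − 1] / 0.0115 ) = 1.4565e+06 / 8.329513 = 174,860.1535

€174,860.15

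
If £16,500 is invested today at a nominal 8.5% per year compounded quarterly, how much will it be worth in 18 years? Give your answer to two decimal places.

Periodic rate i = 0.085/4 = 0.02125; n = 18 × 4 = 72 periods.
16,500 × (1+0.02125)^72 = 16,500 × 4.544740 = 74,988.2038

£74,988.20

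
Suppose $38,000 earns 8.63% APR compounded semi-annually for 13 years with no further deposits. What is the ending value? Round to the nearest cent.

$113,972.33

With 2 periods per year: i = 0.04315, n = 26.
38,000 × (1+0.04315)^26 = 38,000 × 2.999272 = 113,972.3279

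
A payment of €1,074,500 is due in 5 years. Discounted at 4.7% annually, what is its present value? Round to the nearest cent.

€854,029.77

Discount factor = (1+0.047)^(−5) = 0.794816; PV = 1,074,500 × 0.794816 = 854,029.7734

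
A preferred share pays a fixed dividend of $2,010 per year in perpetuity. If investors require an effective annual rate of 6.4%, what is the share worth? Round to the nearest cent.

PV = C/r = 2010/0.064 = 31,406.2500

$31,406.25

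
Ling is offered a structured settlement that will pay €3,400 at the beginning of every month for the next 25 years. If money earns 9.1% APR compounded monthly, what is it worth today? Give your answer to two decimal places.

€404,912.69

i = 0.091/12 = 0.00758333 per month; n = 25·12 = 300.
Annuity factor a(300|0.00758333) × (1+i) = 119.091968; PV = 3400 × 119.091968 = 404,912.6920
(annuity-due: payments at period start, so ×(1+i).)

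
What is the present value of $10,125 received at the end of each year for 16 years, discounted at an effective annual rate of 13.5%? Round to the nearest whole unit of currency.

Annuity factor a(16|0.135) = 6.430772; PV = 10125 × 6.430772 = 65,111.5669

$65,112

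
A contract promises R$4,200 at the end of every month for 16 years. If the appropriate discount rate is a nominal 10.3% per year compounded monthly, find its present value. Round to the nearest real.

R$394,494

i = 0.103/12 = 0.00858333 per month; n = 16·12 = 192.
Annuity factor a(192|0.00858333) = 93.927093; PV = 4200 × 93.927093 = 394,493.7922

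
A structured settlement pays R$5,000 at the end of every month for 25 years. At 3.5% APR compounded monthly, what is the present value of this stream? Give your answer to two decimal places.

R$998,754.41

i = 0.035/12 = 0.00291667 per month; n = 25·12 = 300.
PV = PMT · [1 − (1+i)^(−n)] / i = 5000 · 199.750883 = 998,754.4129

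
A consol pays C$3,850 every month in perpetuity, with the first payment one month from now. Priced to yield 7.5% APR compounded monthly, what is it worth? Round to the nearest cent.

Periodic rate i = 0.075/12 = 0.00625.
PV = C/r = 3850/0.00625 = 616,000.0000

C$616,000.00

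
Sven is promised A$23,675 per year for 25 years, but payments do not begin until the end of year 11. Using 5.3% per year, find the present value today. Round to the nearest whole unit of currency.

A$193,234

Value one period before first payment (t=10): 23675 × [1 − (1+0.053)^(−25)] / 0.053 = 23675 × 13.679747 = 323,868.0039
PV₀ = 323,868.0039 / (1+0.053)^10 = 323,868.0039 / 1.676037 = 193,234.3509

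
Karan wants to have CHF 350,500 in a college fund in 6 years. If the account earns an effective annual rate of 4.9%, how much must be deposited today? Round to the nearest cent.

PV = FV·(1+i)^(−n) = 350,500 × 0.750494 = 263,048.0539

CHF 263,048.05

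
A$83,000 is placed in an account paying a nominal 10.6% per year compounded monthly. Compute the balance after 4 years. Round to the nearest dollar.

i = 0.106/12 = 0.00883333 per month; n = 4·12 = 48.
FV = PV·(1+i)^n = 83,000 × 1.525219 = 126,593.2128

A$126,593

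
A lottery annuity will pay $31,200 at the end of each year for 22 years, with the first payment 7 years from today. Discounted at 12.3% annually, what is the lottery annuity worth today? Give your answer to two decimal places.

$116,611.09

Value one period before first payment (t=6): 31200 × [1 − (1+0.123)^(−22)] / 0.123 = 31200 × 7.496591 = 233,893.6264
Discount back 6 years: 233,893.6264 × (1+0.123)^(−6) = 233,893.6264 × 0.498565 = 116,611.0887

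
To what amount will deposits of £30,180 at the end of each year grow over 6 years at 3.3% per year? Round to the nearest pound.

£196,693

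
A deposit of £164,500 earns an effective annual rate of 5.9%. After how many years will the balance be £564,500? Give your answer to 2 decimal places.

21.51 years

(1+i)^n = 564500/164500 = 3.43161, so n = ln 3.43161 / ln 1.059 = 21.5094 years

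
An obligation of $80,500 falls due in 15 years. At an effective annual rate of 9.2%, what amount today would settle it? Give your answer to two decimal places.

PV = FV·(1+i)^(−n) = 80,500 × 0.267092 = 21,500.8834

$21,500.88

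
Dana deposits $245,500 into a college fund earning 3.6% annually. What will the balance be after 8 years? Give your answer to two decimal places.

$325,783.84

245,500 × (1+0.036)^8 = 245,500 × 1.327022 = 325,783.8413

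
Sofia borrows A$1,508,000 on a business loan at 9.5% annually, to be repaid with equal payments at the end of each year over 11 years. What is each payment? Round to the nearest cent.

A$226,858.88

Annuity-PV factor = 6.647304; PMT = 1.508e+06 / 6.647304 = 226,858.8841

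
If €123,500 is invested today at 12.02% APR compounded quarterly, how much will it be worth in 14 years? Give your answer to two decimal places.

Periodic rate i = 0.1202/4 = 0.03005; n = 14 × 4 = 56 periods.
123,500 × (1+0.03005)^56 = 123,500 × 5.248862 = 648,234.4667

€648,234.47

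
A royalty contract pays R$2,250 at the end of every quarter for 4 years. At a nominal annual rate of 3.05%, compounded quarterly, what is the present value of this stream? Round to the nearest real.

R$33,770

i = 0.0305/4 = 0.007625 per quarter; n = 4·4 = 16.
Annuity factor a(16|0.007625) = 15.008775; PV = 2250 × 15.008775 = 33,769.7448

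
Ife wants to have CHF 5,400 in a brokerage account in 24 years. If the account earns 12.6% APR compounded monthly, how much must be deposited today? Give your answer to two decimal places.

CHF 266.65

With 12 periods per year: i = 0.0105, n = 288.
Discount factor = (1+0.0105)^(−288) = 0.049379; PV = 5,400 × 0.049379 = 266.6455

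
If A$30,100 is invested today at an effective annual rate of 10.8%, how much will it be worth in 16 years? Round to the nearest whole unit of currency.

A$155,311

FV = PV·(1+i)^n = 30,100 × 5.159839 = 155,311.1595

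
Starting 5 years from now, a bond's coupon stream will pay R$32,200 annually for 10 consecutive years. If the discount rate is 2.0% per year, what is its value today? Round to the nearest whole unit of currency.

Value one period before first payment (t=4): 32200 × [1 − (1+0.02)^(−10)] / 0.02 = 32200 × 8.982585 = 289,239.2372
Discount back 4 years: 289,239.2372 × (1+0.02)^(−4) = 289,239.2372 × 0.923845 = 267,212.3463

R$267,212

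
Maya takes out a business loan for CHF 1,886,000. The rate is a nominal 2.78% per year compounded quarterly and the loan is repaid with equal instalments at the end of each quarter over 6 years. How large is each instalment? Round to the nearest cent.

With 4 periods per year: i = 0.00695, n = 24.
PMT = 1.886e+06 / ( [1 − (1+0.00695)^(−24)] / 0.00695 ) = 1.886e+06 / 22.034917 = 85,591.4285

CHF 85,591.43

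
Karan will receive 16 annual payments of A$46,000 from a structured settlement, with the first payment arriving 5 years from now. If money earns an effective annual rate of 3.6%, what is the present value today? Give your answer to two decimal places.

A$479,332.98

PV at t=4 (ordinary 16-year annuity): 46000 × a(16|0.036) = 46000 × 12.003793 = 552,174.4859
Discount back 4 years: 552,174.4859 × (1+0.036)^(−4) = 552,174.4859 × 0.868082 = 479,332.9829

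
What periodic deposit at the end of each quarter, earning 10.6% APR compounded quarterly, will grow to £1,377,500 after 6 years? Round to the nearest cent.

£41,798.22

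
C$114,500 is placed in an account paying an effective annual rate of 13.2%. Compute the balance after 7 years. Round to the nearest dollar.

C$272,728

FV = 114,500 × (1 + 0.132)^7 = 272,728.4691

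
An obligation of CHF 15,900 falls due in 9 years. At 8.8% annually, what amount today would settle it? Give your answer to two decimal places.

PV = 15,900 / (1 + 0.088)^9 = 15,900 / 2.136289 = 7,442.8123

CHF 7,442.81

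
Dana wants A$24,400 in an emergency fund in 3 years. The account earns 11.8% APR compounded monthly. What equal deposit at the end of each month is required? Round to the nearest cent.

A$568.17

Periodic rate i = 0.118/12 = 0.00983333; n = 3 × 12 = 36 periods.
PMT = 24400 / ( [(1+0.00983333)^36 − 1] / 0.00983333 ) = 24400 / 42.945119 = 568.1670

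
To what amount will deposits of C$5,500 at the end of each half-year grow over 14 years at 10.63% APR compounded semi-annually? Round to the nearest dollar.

C$337,669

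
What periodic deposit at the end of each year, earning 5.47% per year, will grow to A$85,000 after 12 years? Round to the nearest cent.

A$5,196.54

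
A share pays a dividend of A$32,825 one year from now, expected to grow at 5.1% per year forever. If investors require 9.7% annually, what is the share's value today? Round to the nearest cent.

PV = D₁/(r − g) = 32825/(0.097 − 0.051) = 713,586.9565

A$713,586.96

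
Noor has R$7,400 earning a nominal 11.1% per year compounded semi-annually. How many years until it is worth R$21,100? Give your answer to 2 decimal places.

Periodic rate i = 0.111/2 = 0.0555.
(1+i)^n = 21100/7400 = 2.85135, so n = ln 2.85135 / ln 1.0555 = 19.3983 half-years
= 19.3983/2 years

9.70 years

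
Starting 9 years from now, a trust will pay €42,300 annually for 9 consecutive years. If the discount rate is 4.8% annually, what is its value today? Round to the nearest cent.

€208,479.55

PV at t=8 (ordinary 9-year annuity): 42300 × a(9|0.048) = 42300 × 7.171555 = 303,356.7974
PV₀ = 303,356.7974 / (1+0.048)^8 = 303,356.7974 / 1.455091 = 208,479.5541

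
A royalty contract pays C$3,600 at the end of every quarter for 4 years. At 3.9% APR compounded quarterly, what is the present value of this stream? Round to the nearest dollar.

C$53,093

Periodic rate i = 0.039/4 = 0.00975; n = 4 × 4 = 16 periods.
PV = 3600 × [1 − (1+0.00975)^(−16)] / 0.00975 = 3600 × 14.748114 = 53,093.2103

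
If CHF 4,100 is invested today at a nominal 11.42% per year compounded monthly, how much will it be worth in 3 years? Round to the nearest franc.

CHF 5,766

Periodic rate i = 0.1142/12 = 0.00951667; n = 3 × 12 = 36 periods.
FV = 4,100 × (1 + 0.00951667)^36 = 5,765.9333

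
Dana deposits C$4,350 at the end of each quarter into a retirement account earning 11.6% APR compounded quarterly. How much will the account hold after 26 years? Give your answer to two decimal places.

C$2,782,852.58

Periodic rate i = 0.116/4 = 0.029; n = 26 × 4 = 104 periods.
FV = 4350 × [(1+0.029)^104 − 1] / 0.029 = 4350 × 639.736226 = 2,782,852.5844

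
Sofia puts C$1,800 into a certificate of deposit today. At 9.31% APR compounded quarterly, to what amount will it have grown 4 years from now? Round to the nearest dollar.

C$2,601

Periodic rate i = 0.0931/4 = 0.023275; n = 4 × 4 = 16 periods.
1,800 × (1+0.023275)^16 = 1,800 × 1.445033 = 2,601.0597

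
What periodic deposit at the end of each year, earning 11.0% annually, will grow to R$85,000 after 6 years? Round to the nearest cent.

FV-annuity factor = 7.912860; PMT = 85000 / 7.912860 = 10,742.0079

R$10,742.01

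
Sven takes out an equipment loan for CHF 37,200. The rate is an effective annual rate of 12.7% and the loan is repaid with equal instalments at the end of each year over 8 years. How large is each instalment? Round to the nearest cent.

PMT = 37200 / ( [1 − (1+0.127)^(−8)] / 0.127 ) = 37200 / 4.848461 = 7,672.5370

CHF 7,672.54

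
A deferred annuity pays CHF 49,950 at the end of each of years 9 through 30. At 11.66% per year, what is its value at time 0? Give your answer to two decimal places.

CHF 161,614.25

PV at t=8 (ordinary 22-year annuity): 49950 × a(22|0.1166) = 49950 × 7.818531 = 390,535.6158
PV₀ = 390,535.6158 / (1+0.1166)^8 = 390,535.6158 / 2.416468 = 161,614.2527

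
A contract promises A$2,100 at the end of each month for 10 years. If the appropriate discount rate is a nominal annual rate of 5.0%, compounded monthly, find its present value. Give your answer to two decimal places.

A$197,990.84

With 12 periods per year: i = 0.00416667, n = 120.
Annuity factor a(120|0.00416667) = 94.281350; PV = 2100 × 94.281350 = 197,990.8357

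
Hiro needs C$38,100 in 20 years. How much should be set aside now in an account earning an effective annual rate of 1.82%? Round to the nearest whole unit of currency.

PV = FV·(1+i)^(−n) = 38,100 × 0.697169 = 26,562.1437

C$26,562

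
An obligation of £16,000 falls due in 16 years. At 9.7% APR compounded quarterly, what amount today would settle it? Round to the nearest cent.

i = 0.097/4 = 0.02425 per quarter; n = 16·4 = 64.
PV = FV·(1+i)^(−n) = 16,000 × 0.215783 = 3,452.5322

£3,452.53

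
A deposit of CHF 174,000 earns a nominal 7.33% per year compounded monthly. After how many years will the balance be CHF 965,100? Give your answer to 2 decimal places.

Periodic rate i = 0.0733/12 = 0.00610833.
(1+i)^n = 965100/174000 = 5.54655, so n = ln 5.54655 / ln 1.00611 = 281.3212 months
= 281.3212/12 years

23.44 years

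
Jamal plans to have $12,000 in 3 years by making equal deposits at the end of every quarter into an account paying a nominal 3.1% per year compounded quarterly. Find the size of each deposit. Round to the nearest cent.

i = 0.031/4 = 0.00775 per quarter; n = 3·4 = 12.
PMT = 12000 / ( [(1+0.00775)^12 − 1] / 0.00775 ) = 12000 / 12.524947 = 958.0879

$958.09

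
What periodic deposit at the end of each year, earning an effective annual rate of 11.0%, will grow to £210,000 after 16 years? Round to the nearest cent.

£5,358.52

PMT = 210000 / ( [(1+0.11)^16 − 1] / 0.11 ) = 210000 / 39.189948 = 5,358.5169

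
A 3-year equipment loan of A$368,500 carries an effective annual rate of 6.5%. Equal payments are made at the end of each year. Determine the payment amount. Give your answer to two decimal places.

A$139,136.65

Annuity-PV factor = 2.648476; PMT = 368500 / 2.648476 = 139,136.6462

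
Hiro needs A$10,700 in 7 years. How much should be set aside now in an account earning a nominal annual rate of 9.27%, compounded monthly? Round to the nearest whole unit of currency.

Periodic rate i = 0.0927/12 = 0.007725; n = 7 × 12 = 84 periods.
PV = 10,700 / (1 + 0.007725)^84 = 10,700 / 1.908670 = 5,605.9991

A$5,606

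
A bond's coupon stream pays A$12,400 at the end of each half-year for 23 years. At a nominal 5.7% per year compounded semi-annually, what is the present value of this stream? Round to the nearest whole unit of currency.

Periodic rate i = 0.057/2 = 0.0285; n = 23 × 2 = 46 periods.
PV = PMT · [1 − (1+i)^(−n)] / i = 12400 · 25.454809 = 315,639.6298

A$315,640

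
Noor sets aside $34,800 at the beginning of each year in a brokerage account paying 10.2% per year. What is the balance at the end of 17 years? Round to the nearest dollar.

$1,583,986

FV = PMT · [(1+i)^n − 1] / i × (1+i) = 34800 · 45.516841 = 1,583,986.0808
(annuity-due: payments at period start, so ×(1+i).)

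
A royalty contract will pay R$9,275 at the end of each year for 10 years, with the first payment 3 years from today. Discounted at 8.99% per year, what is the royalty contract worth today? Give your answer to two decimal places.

R$50,131.23

PV at t=2 (ordinary 10-year annuity): 9275 × a(10|0.0899) = 9275 × 6.420483 = 59,549.9843
PV₀ = 59,549.9843 / (1+0.0899)^2 = 59,549.9843 / 1.187882 = 50,131.2283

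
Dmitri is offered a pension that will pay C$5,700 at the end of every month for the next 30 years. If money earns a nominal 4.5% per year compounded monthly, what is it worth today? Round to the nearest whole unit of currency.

Periodic rate i = 0.045/12 = 0.00375; n = 30 × 12 = 360 periods.
PV = 5700 × [1 − (1+0.00375)^(−360)] / 0.00375 = 5700 × 197.361159 = 1,124,958.6064

C$1,124,959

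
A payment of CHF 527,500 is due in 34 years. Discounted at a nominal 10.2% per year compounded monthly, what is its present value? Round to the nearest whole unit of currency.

CHF 16,690

With 12 periods per year: i = 0.0085, n = 408.
PV = FV·(1+i)^(−n) = 527,500 × 0.031640 = 16,689.9188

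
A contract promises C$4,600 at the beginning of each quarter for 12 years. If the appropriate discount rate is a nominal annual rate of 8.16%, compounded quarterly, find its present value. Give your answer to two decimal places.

i = 0.0816/4 = 0.0204 per quarter; n = 12·4 = 48.
PV = PMT · [1 − (1+i)^(−n)] / i × (1+i) = 4600 · 31.045617 = 142,809.8384
(Beginning-of-period payments → annuity-due factor ×(1+i).)

C$142,809.84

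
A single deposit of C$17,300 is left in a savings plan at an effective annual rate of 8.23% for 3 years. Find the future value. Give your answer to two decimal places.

FV = PV·(1+i)^n = 17,300 × 1.267777 = 21,932.5475

C$21,932.55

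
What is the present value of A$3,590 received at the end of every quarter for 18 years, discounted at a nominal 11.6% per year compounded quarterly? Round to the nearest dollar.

i = 0.116/4 = 0.029 per quarter; n = 18·4 = 72.
PV = 3590 × [1 − (1+0.029)^(−72)] / 0.029 = 3590 × 30.080303 = 107,988.2866

A$107,988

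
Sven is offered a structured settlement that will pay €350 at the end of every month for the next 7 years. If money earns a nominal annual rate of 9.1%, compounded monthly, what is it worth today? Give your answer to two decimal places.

Periodic rate i = 0.091/12 = 0.00758333; n = 7 × 12 = 84 periods.
Annuity factor a(84|0.00758333) = 61.958351; PV = 350 × 61.958351 = 21,685.4227

€21,685.42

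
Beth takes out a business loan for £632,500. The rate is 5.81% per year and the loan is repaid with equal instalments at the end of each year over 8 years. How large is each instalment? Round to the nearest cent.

£101,090.66

PMT = 632500 / ( [1 − (1+0.0581)^(−8)] / 0.0581 ) = 632500 / 6.256760 = 101,090.6572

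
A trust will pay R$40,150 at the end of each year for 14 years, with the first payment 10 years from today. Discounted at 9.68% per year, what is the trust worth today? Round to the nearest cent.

R$131,046.10

Value one period before first payment (t=9): 40150 × [1 − (1+0.0968)^(−14)] / 0.0968 = 40150 × 7.496966 = 301,003.1859
Discount back 9 years: 301,003.1859 × (1+0.0968)^(−9) = 301,003.1859 × 0.435365 = 131,046.1047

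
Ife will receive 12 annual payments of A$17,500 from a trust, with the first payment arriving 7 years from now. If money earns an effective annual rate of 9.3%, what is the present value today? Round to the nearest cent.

PV at t=6 (ordinary 12-year annuity): 17500 × a(12|0.093) = 17500 × 7.053767 = 123,440.9177
PV₀ = 123,440.9177 / (1+0.093)^6 = 123,440.9177 / 1.704987 = 72,399.9340

A$72,399.93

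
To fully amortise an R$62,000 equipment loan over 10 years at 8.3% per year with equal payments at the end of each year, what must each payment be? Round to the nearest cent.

R$9,365.24

Annuity-PV factor = 6.620224; PMT = 62000 / 6.620224 = 9,365.2420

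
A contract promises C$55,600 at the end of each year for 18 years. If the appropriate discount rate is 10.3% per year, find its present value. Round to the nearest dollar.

PV = 55600 × [1 − (1+0.103)^(−18)] / 0.103 = 55600 × 8.046077 = 447,361.9074

C$447,362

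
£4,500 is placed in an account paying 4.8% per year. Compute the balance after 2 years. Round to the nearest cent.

£4,942.37

FV = PV·(1+i)^n = 4,500 × 1.098304 = 4,942.3680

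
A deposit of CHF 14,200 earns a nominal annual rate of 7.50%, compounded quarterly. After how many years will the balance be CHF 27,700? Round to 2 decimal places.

Periodic rate i = 0.075/4 = 0.01875.
n = ln(27700/14200) / ln(1+0.01875) = ln(1.95070) / 0.018576 = 35.9699 quarters
= 35.9699/4 years

8.99 years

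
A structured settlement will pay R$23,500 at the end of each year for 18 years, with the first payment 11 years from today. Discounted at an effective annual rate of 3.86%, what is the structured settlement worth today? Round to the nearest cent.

R$206,039.18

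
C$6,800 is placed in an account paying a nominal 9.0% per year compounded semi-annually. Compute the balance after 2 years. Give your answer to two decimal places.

i = 0.09/2 = 0.045 per half-year; n = 2·2 = 4.
6,800 × (1+0.045)^4 = 6,800 × 1.192519 = 8,109.1265

C$8,109.13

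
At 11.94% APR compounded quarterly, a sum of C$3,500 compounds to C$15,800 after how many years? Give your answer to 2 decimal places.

12.81 years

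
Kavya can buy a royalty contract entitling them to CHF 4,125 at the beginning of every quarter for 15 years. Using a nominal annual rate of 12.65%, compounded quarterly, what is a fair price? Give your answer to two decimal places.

With 4 periods per year: i = 0.031625, n = 60.
Annuity factor a(60|0.031625) × (1+i) = 27.583462; PV = 4125 × 27.583462 = 113,781.7803
Payments are at the start of each period, so multiply by (1+i).

CHF 113,781.78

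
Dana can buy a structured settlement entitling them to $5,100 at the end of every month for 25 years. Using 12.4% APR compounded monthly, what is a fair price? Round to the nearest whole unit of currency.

$470,958

With 12 periods per year: i = 0.0103333, n = 300.
Annuity factor a(300|0.0103333) = 92.344690; PV = 5100 × 92.344690 = 470,957.9183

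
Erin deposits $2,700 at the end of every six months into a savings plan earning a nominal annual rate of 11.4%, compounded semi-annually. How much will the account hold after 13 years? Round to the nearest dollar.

With 2 periods per year: i = 0.057, n = 26.
FV = PMT · [(1+i)^n − 1] / i = 2700 · 56.599936 = 152,819.8268

$152,820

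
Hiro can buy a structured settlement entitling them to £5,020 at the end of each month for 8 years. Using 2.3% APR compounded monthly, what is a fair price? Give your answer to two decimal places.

i = 0.023/12 = 0.00191667 per month; n = 8·12 = 96.
PV = PMT · [1 − (1+i)^(−n)] / i = 5020 · 87.609220 = 439,798.2864

£439,798.29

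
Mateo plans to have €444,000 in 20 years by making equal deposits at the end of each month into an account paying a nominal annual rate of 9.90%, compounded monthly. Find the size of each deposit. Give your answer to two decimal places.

i = 0.099/12 = 0.00825 per month; n = 20·12 = 240.
FV-annuity factor = 749.593882; PMT = 444000 / 749.593882 = 592.3207

€592.32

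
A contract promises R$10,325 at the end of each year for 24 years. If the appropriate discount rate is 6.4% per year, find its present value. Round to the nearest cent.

PV = PMT · [1 − (1+i)^(−n)] / i = 10325 · 12.099498 = 124,927.3177

R$124,927.32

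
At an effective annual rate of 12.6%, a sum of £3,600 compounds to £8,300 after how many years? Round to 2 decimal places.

n = ln(8300/3600) / ln(1+0.126) = ln(2.30556) / 0.118672 = 7.0389 years

7.04 years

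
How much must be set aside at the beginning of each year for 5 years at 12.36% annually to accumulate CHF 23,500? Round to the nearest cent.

CHF 3,268.75

PMT = 23500 / ( [(1+0.1236)^5 − 1] / 0.1236 × (1+i) ) = 23500 / 7.189292 = 3,268.7503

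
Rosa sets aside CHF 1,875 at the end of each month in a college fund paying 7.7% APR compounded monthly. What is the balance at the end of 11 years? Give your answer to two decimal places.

CHF 387,565.45

i = 0.077/12 = 0.00641667 per month; n = 11·12 = 132.
FV = 1875 × [(1+0.00641667)^132 − 1] / 0.00641667 = 1875 × 206.701574 = 387,565.4512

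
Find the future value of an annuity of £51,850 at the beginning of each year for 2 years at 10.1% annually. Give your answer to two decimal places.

£119,939.47

FV = PMT · [(1+i)^n − 1] / i × (1+i) = 51850 · 2.313201 = 119,939.4718
(annuity-due: payments at period start, so ×(1+i).)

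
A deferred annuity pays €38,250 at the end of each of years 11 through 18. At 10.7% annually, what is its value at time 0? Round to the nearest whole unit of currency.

PV at t=10 (ordinary 8-year annuity): 38250 × a(8|0.107) = 38250 × 5.201646 = 198,962.9751
Discount back 10 years: 198,962.9751 × (1+0.107)^(−10) = 198,962.9751 × 0.361846 = 71,993.9592

€71,994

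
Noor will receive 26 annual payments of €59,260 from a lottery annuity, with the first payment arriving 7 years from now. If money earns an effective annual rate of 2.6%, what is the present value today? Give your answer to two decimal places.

PV at t=6 (ordinary 26-year annuity): 59260 × a(26|0.026) = 59260 × 18.728441 = 1,109,847.3841
PV₀ = 1,109,847.3841 / (1+0.026)^6 = 1,109,847.3841 / 1.166498 = 951,434.9442

€951,434.94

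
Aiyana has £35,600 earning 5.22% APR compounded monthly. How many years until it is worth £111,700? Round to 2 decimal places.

Periodic rate i = 0.0522/12 = 0.00435.
(1+i)^n = 111700/35600 = 3.13764, so n = ln 3.13764 / ln 1.00435 = 263.4382 months
= 263.4382/12 years

21.95 years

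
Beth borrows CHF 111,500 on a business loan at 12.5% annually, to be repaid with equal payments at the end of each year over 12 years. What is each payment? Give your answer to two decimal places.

Annuity-PV factor = 6.053476; PMT = 111500 / 6.053476 = 18,419.1688

CHF 18,419.17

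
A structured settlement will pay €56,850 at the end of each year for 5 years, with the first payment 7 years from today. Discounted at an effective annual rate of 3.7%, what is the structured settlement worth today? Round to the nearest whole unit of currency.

Value one period before first payment (t=6): 56850 × [1 − (1+0.037)^(−5)] / 0.037 = 56850 × 4.489592 = 255,233.2867
Discount back 6 years: 255,233.2867 × (1+0.037)^(−6) = 255,233.2867 × 0.804132 = 205,241.3084

€205,241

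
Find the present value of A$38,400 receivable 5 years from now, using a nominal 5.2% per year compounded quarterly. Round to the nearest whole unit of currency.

i = 0.052/4 = 0.013 per quarter; n = 5·4 = 20.
Discount factor = (1+0.013)^(−20) = 0.772345; PV = 38,400 × 0.772345 = 29,658.0312

A$29,658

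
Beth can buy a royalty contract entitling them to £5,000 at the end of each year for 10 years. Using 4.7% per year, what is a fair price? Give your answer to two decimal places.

£39,177.40

PV = PMT · [1 − (1+i)^(−n)] / i = 5000 · 7.835480 = 39,177.3993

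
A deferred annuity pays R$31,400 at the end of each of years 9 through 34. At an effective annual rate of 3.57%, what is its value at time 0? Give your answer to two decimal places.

PV at t=8 (ordinary 26-year annuity): 31400 × a(26|0.0357) = 31400 × 16.758721 = 526,223.8253
Discount back 8 years: 526,223.8253 × (1+0.0357)^(−8) = 526,223.8253 × 0.755315 = 397,464.8222

R$397,464.82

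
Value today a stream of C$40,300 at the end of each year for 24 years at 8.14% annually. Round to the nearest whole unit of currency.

PV = PMT · [1 − (1+i)^(−n)] / i = 40300 · 10.406981 = 419,401.3331

C$419,401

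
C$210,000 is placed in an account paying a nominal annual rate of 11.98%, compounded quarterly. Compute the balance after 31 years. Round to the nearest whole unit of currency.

Periodic rate i = 0.1198/4 = 0.02995; n = 31 × 4 = 124 periods.
FV = PV·(1+i)^n = 210,000 × 38.833059 = 8,154,942.3446

C$8,154,942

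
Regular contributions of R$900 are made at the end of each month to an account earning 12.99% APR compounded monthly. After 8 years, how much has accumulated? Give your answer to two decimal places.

Periodic rate i = 0.1299/12 = 0.010825; n = 8 × 12 = 96 periods.
Accumulation factor s(96|0.010825) = 167.317477; FV = 900 × 167.317477 = 150,585.7289

R$150,585.73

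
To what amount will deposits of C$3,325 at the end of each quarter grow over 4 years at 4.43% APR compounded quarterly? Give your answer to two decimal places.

C$57,855.75

Periodic rate i = 0.0443/4 = 0.011075; n = 4 × 4 = 16 periods.
FV = PMT · [(1+i)^n − 1] / i = 3325 · 17.400227 = 57,855.7532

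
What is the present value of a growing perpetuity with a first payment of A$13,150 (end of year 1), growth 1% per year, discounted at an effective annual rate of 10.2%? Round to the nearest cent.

PV = PMT / (i − g) = 13150 / (0.102 − 0.01) = 13150 / 0.092000 = 142,934.7826

A$142,934.78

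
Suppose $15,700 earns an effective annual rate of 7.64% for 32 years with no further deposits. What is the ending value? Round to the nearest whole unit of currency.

$165,599

FV = PV·(1+i)^n = 15,700 × 10.547707 = 165,598.9975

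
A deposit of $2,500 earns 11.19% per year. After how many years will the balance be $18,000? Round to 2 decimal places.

n = ln(18000/2500) / ln(1+0.1119) = ln(7.20000) / 0.106070 = 18.6111 years

18.61 years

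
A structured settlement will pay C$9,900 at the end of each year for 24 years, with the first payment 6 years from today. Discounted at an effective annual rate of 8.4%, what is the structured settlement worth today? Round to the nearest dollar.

PV at t=5 (ordinary 24-year annuity): 9900 × a(24|0.084) = 9900 × 10.186783 = 100,849.1472
PV₀ = 100,849.1472 / (1+0.084)^5 = 100,849.1472 / 1.496740 = 67,379.1952

C$67,379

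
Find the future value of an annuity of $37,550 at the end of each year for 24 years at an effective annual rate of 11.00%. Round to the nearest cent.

$3,836,639.36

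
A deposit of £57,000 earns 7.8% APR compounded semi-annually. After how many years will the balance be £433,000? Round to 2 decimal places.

26.50 years

Periodic rate i = 0.078/2 = 0.039.
(1+i)^n = 433000/57000 = 7.59649, so n = ln 7.59649 / ln 1.039 = 52.9993 half-years
= 52.9993/2 years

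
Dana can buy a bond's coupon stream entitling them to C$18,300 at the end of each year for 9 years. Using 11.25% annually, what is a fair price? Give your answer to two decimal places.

C$100,350.84

Annuity factor a(9|0.1125) = 5.483652; PV = 18300 × 5.483652 = 100,350.8357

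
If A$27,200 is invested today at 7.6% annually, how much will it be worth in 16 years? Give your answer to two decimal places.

A$87,814.30

27,200 × (1+0.076)^16 = 27,200 × 3.228467 = 87,814.3003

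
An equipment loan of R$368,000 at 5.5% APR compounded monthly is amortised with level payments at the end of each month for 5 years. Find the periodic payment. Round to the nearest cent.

R$7,029.23

With 12 periods per year: i = 0.00458333, n = 60.
Annuity-PV factor = 52.352835; PMT = 368000 / 52.352835 = 7,029.2277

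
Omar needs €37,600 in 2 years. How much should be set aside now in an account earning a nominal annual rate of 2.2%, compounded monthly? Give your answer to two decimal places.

€35,982.92

i = 0.022/12 = 0.00183333 per month; n = 2·12 = 24.
PV = FV·(1+i)^(−n) = 37,600 × 0.956993 = 35,982.9183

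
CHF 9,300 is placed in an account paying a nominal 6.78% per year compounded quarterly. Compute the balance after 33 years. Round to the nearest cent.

CHF 85,512.62

i = 0.0678/4 = 0.01695 per quarter; n = 33·4 = 132.
9,300 × (1+0.01695)^132 = 9,300 × 9.194906 = 85,512.6243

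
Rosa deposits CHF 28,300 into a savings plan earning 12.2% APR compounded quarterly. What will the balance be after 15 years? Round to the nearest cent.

CHF 171,658.85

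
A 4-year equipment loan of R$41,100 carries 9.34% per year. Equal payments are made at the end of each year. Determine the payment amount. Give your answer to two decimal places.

R$12,781.09

PMT = 41100 / ( [1 − (1+0.0934)^(−4)] / 0.0934 ) = 41100 / 3.215689 = 12,781.0866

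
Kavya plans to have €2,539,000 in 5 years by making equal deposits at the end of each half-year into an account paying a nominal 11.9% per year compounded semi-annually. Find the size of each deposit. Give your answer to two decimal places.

€193,081.52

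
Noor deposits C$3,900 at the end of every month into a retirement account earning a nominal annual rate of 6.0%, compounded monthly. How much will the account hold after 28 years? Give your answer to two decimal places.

i = 0.06/12 = 0.005 per month; n = 28·12 = 336.
FV = PMT · [(1+i)^n − 1] / i = 3900 · 868.628484 = 3,387,651.0861

C$3,387,651.09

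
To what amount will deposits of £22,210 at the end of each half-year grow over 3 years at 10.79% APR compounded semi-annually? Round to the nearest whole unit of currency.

£152,580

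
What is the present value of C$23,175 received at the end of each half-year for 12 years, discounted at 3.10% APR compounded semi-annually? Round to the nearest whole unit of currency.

C$461,520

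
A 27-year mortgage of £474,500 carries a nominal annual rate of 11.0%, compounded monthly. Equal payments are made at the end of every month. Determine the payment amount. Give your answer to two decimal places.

i = 0.11/12 = 0.00916667 per month; n = 27·12 = 324.
Annuity-PV factor = 103.417947; PMT = 474500 / 103.417947 = 4,588.1785

£4,588.18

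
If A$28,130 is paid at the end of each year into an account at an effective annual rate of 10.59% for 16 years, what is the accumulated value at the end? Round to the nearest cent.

FV = PMT · [(1+i)^n − 1] / i = 28130 · 37.824100 = 1,063,991.9326

A$1,063,991.93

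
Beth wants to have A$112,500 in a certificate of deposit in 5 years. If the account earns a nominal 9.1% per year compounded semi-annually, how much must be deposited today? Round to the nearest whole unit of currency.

With 2 periods per year: i = 0.0455, n = 10.
PV = FV·(1+i)^(−n) = 112,500 × 0.640855 = 72,096.1628

A$72,096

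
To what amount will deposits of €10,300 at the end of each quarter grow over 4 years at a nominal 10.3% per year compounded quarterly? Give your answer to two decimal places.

€200,792.36

i = 0.103/4 = 0.02575 per quarter; n = 4·4 = 16.
Accumulation factor s(16|0.02575) = 19.494404; FV = 10300 × 19.494404 = 200,792.3603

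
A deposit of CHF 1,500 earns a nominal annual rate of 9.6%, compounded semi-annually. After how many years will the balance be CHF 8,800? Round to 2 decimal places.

18.87 years

Periodic rate i = 0.096/2 = 0.048.
(1+i)^n = 8800/1500 = 5.86667, so n = ln 5.86667 / ln 1.048 = 37.7379 half-years
= 37.7379/2 years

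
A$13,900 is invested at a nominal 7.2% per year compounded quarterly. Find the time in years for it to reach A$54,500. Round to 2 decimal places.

Periodic rate i = 0.072/4 = 0.018.
n = ln(54500/13900) / ln(1+0.018) = ln(3.92086) / 0.017840 = 76.5873 quarters
= 76.5873/4 years

19.15 years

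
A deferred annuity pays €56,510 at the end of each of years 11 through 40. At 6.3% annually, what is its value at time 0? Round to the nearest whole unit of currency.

€409,029

PV at t=10 (ordinary 30-year annuity): 56510 × a(30|0.063) = 56510 × 13.334023 = 753,505.6288
Discount back 10 years: 753,505.6288 × (1+0.063)^(−10) = 753,505.6288 × 0.542834 = 409,028.7695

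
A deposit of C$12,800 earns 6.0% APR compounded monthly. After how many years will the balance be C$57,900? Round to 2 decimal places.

25.22 years

Periodic rate i = 0.06/12 = 0.005.
(1+i)^n = 57900/12800 = 4.52344, so n = ln 4.52344 / ln 1.005 = 302.6085 months
= 302.6085/12 years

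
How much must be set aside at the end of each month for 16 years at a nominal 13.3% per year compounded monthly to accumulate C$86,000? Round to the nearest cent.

i = 0.133/12 = 0.0110833 per month; n = 16·12 = 192.
FV-annuity factor = 658.675250; PMT = 86000 / 658.675250 = 130.5651

C$130.57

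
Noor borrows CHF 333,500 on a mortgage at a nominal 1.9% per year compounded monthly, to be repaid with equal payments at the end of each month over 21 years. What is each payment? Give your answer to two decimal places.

CHF 1,605.98

Periodic rate i = 0.019/12 = 0.00158333; n = 21 × 12 = 252 periods.
Annuity-PV factor = 207.661604; PMT = 333500 / 207.661604 = 1,605.9782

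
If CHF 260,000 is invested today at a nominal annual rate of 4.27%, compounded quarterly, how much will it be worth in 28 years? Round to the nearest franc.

CHF 854,012

i = 0.0427/4 = 0.010675 per quarter; n = 28·4 = 112.
260,000 × (1+0.010675)^112 = 260,000 × 3.284661 = 854,011.9363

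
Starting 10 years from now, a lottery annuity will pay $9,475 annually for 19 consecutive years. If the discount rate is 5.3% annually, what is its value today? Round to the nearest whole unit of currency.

$70,215

PV at t=9 (ordinary 19-year annuity): 9475 × a(19|0.053) = 9475 × 11.795227 = 111,759.7770
Discount back 9 years: 111,759.7770 × (1+0.053)^(−9) = 111,759.7770 × 0.628268 = 70,215.0462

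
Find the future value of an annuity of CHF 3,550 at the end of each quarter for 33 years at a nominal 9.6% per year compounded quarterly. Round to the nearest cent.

CHF 3,237,494.23

With 4 periods per year: i = 0.024, n = 132.
FV = PMT · [(1+i)^n − 1] / i = 3550 · 911.970206 = 3,237,494.2305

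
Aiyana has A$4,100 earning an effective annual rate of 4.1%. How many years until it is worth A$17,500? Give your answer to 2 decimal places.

36.12 years

n = ln(17500/4100) / ln(1+0.041) = ln(4.26829) / 0.040182 = 36.1162 years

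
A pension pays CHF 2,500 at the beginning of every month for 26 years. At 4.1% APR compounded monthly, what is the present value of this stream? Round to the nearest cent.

CHF 480,898.75

i = 0.041/12 = 0.00341667 per month; n = 26·12 = 312.
Annuity factor a(312|0.00341667) × (1+i) = 192.359500; PV = 2500 × 192.359500 = 480,898.7488
(Beginning-of-period payments → annuity-due factor ×(1+i).)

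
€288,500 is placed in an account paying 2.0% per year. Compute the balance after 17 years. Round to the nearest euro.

FV = 288,500 × (1 + 0.02)^17 = 403,969.6494

€403,970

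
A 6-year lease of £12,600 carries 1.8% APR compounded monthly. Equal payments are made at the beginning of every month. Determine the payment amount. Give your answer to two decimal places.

With 12 periods per year: i = 0.0015, n = 72.
Annuity-PV factor × (1+i) = 68.302143; PMT = 12600 / 68.302143 = 184.4744

£184.47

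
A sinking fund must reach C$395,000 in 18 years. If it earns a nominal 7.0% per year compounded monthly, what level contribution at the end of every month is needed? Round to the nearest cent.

C$917.07

Periodic rate i = 0.07/12 = 0.00583333; n = 18 × 12 = 216 periods.
PMT = 395000 / ( [(1+0.00583333)^216 − 1] / 0.00583333 ) = 395000 / 430.721027 = 917.0669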